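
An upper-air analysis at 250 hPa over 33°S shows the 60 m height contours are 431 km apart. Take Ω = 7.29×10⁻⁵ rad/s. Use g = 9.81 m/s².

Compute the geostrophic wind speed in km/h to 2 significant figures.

62 km/h

Coriolis parameter at 33°S:
f = 2Ω sin φ = 2 × 7.29×10⁻⁵ × sin 33° = 7.94×10⁻⁵ s⁻¹
Height gradient: |∂Z/∂n| = 60 m / 431000 m = 1.39×10⁻⁴
On a pressure surface, geostrophic balance gives V_g = (g/f)|∂Z/∂n|:
V_g = 9.81 × 1.39×10⁻⁴ / 7.94×10⁻⁵ = 17.2 m/s
Converting: 17.2 m/s × 3.6 = 62 km/h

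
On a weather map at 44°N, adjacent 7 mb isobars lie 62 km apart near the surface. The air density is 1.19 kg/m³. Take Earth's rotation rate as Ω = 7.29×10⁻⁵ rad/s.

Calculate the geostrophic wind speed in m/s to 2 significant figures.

Coriolis parameter at 44°N:
f = 2Ω sin φ = 2 × 7.29×10⁻⁵ × sin 44° = 1.01×10⁻⁴ s⁻¹
Pressure gradient: |∂P/∂n| = 700 Pa / 62000 m = 1.13×10⁻² Pa/m
Geostrophic balance (pressure-gradient force = Coriolis force):
V_g = (1/(fρ)) |∂P/∂n| = 1.13×10⁻² / (1.01×10⁻⁴ × 1.19) = 93.7 m/s

94 m/s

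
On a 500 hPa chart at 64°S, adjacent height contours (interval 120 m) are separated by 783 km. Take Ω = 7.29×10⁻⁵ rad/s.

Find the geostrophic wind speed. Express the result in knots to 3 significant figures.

22.3 knots

Coriolis parameter at 64°S:
f = 2Ω sin φ = 2 × 7.29×10⁻⁵ × sin 64° = 1.31×10⁻⁴ s⁻¹
Height gradient: |∂Z/∂n| = 120 m / 783000 m = 1.53×10⁻⁴
On a pressure surface, geostrophic balance gives V_g = (g/f)|∂Z/∂n|:
V_g = 9.81 × 1.53×10⁻⁴ / 1.31×10⁻⁴ = 11.5 m/s
Converting: 11.5 m/s × 1.944 = 22.3 knots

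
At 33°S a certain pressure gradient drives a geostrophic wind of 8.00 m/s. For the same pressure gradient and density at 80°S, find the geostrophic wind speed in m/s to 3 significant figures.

4.42 m/s

With the same pressure gradient and density, V_g ∝ 1/f ∝ 1/sin φ.
V₂ = V₁ · sin φ₁ / sin φ₂ = 8.00 × sin 33° / sin 80°
V₂ = 8.00 × 0.5446/0.9848 = 4.42 m/s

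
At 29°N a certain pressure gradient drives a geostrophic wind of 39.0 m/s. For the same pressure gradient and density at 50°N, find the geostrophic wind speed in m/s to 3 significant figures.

With the same pressure gradient and density, V_g ∝ 1/f ∝ 1/sin φ.
V₂ = V₁ · sin φ₁ / sin φ₂ = 39.0 × sin 29° / sin 50°
V₂ = 39.0 × 0.4848/0.7660 = 24.7 m/s

24.7 m/s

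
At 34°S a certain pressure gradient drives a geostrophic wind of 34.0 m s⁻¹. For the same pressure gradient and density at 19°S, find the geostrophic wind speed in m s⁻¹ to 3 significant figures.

With the same pressure gradient and density, V_g ∝ 1/f ∝ 1/sin φ.
V₂ = V₁ · sin φ₁ / sin φ₂ = 34.0 × sin 34° / sin 19°
V₂ = 34.0 × 0.5592/0.3256 = 58.4 m s⁻¹

58.4 m s⁻¹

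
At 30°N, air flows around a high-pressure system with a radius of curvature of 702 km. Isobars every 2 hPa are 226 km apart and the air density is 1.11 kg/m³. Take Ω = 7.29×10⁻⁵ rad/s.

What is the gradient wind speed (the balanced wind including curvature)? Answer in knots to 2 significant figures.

Coriolis parameter at 30°N:
f = 2Ω sin φ = 2 × 7.29×10⁻⁵ × sin 30° = 7.29×10⁻⁵ s⁻¹
Pressure gradient: |∂P/∂n| = 200 Pa / 226000 m = 8.85×10⁻⁴ Pa/m
Geostrophic speed: V_g = |∂P/∂n|/(fρ) = 8.85×10⁻⁴/(7.29×10⁻⁵ × 1.11) = 10.9 m/s
Around a high, pressure-gradient force acts outward with centrifugal, so Coriolis balances both:
fV = (1/ρ)|∂P/∂n| + V²/R  →  V² − fR·V + fR·V_g = 0
With fR = 7.29×10⁻⁵ × 702×10³ m = 51.2 m/s:
V = [fR − √((fR)² − 4 fR V_g)]/2 = [51.2 − √(51.2² − 4×51.2×10.9)]/2 = 15.8 m/s
Supergeostrophic (V > V_g = 10.9 m/s), as expected around a high.
Converting: 15.8 m/s × 1.944 = 31 knots

31 knots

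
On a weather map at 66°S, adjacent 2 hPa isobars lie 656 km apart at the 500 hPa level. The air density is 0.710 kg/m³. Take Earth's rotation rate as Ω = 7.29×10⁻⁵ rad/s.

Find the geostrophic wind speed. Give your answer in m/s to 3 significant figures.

Coriolis parameter at 66°S:
f = 2Ω sin φ = 2 × 7.29×10⁻⁵ × sin 66° = 1.33×10⁻⁴ s⁻¹
Pressure gradient: |∂P/∂n| = 200 Pa / 656000 m = 3.05×10⁻⁴ Pa/m
Geostrophic balance (pressure-gradient force = Coriolis force):
V_g = (1/(fρ)) |∂P/∂n| = 3.05×10⁻⁴ / (1.33×10⁻⁴ × 0.710) = 3.22 m/s

3.22 m/s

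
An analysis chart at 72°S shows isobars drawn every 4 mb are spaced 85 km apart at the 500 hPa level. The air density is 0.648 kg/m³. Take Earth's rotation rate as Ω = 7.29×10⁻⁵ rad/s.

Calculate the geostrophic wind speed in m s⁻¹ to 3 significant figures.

52.4 m s⁻¹

Coriolis parameter at 72°S:
f = 2Ω sin φ = 2 × 7.29×10⁻⁵ × sin 72° = 1.39×10⁻⁴ s⁻¹
Pressure gradient: |∂P/∂n| = 400 Pa / 85000 m = 4.71×10⁻³ Pa/m
Geostrophic balance (pressure-gradient force = Coriolis force):
V_g = (1/(fρ)) |∂P/∂n| = 4.71×10⁻³ / (1.39×10⁻⁴ × 0.648) = 52.4 m/s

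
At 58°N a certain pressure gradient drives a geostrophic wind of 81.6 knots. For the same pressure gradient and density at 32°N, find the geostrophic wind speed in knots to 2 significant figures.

130 knots

With the same pressure gradient and density, V_g ∝ 1/f ∝ 1/sin φ.
V₂ = V₁ · sin φ₁ / sin φ₂ = 81.6 × sin 58° / sin 32°
V₂ = 81.6 × 0.8480/0.5299 = 130 knots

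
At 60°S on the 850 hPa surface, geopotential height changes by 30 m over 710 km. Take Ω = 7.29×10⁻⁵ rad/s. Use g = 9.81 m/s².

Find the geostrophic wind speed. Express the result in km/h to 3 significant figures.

Coriolis parameter at 60°S:
f = 2Ω sin φ = 2 × 7.29×10⁻⁵ × sin 60° = 1.26×10⁻⁴ s⁻¹
Height gradient: |∂Z/∂n| = 30 m / 710000 m = 4.23×10⁻⁵
On a pressure surface, geostrophic balance gives V_g = (g/f)|∂Z/∂n|:
V_g = 9.81 × 4.23×10⁻⁵ / 1.26×10⁻⁴ = 3.28 m/s
Converting: 3.28 m/s × 3.6 = 11.8 km/h

11.8 km/h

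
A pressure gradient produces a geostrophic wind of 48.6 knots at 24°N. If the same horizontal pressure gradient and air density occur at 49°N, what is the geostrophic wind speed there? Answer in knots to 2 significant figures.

With the same pressure gradient and density, V_g ∝ 1/f ∝ 1/sin φ.
V₂ = V₁ · sin φ₁ / sin φ₂ = 48.6 × sin 24° / sin 49°
V₂ = 48.6 × 0.4067/0.7547 = 26 knots

26 knots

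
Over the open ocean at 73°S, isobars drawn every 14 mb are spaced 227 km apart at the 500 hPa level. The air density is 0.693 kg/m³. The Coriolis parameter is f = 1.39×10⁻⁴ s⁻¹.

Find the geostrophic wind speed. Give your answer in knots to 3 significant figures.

Pressure gradient: |∂P/∂n| = 1400 Pa / 227000 m = 6.17×10⁻³ Pa/m
Geostrophic balance (pressure-gradient force = Coriolis force):
V_g = (1/(fρ)) |∂P/∂n| = 6.17×10⁻³ / (1.39×10⁻⁴ × 0.693) = 64.0 m/s
Converting: 64.0 m/s × 1.944 = 124 knots

124 knots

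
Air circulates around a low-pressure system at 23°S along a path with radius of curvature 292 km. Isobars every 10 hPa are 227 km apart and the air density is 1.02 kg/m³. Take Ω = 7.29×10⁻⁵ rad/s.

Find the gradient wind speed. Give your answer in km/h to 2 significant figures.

Coriolis parameter at 23°S:
f = 2Ω sin φ = 2 × 7.29×10⁻⁵ × sin 23° = 5.70×10⁻⁵ s⁻¹
Pressure gradient: |∂P/∂n| = 1000 Pa / 227000 m = 4.41×10⁻³ Pa/m
Geostrophic speed: V_g = |∂P/∂n|/(fρ) = 4.41×10⁻³/(5.70×10⁻⁵ × 1.02) = 75.8 m/s
Around a low, centrifugal force acts outward with Coriolis, so pressure-gradient force balances both:
(1/ρ)|∂P/∂n| = fV + V²/R  →  V² + fR·V − fR·V_g = 0
With fR = 5.70×10⁻⁵ × 292×10³ m = 16.6 m/s:
V = [−fR + √((fR)² + 4 fR V_g)]/2 = [−16.6 + √(16.6² + 4×16.6×75.8)]/2 = 28.2 m/s
Subgeostrophic (V < V_g = 75.8 m/s), as expected around a low.
Converting: 28.2 m/s × 3.6 = 100 km/h

100 km/h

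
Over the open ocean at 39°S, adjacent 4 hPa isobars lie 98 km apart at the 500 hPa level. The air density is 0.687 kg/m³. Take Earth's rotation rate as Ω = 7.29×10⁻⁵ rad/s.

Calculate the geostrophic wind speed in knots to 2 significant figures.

130 knots

Coriolis parameter at 39°S:
f = 2Ω sin φ = 2 × 7.29×10⁻⁵ × sin 39° = 9.18×10⁻⁵ s⁻¹
Pressure gradient: |∂P/∂n| = 400 Pa / 98000 m = 4.08×10⁻³ Pa/m
Geostrophic balance (pressure-gradient force = Coriolis force):
V_g = (1/(fρ)) |∂P/∂n| = 4.08×10⁻³ / (9.18×10⁻⁵ × 0.687) = 64.8 m/s
Converting: 64.8 m/s × 1.944 = 130 knots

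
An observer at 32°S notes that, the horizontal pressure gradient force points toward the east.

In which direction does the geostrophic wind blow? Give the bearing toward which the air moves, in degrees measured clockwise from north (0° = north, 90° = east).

The pressure-gradient force points toward the east (bearing 090°).
Geostrophic balance: in the Southern Hemisphere the Coriolis force deflects motion to the left, so the geostrophic wind blows 90° to the left of the pressure-gradient force (low pressure on the right).
Rotating 090° by 90° counterclockwise gives 000° — the wind blows toward the north.

000°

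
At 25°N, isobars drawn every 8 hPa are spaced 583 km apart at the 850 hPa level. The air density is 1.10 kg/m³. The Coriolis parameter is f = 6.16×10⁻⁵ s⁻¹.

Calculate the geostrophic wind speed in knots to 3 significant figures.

Pressure gradient: |∂P/∂n| = 800 Pa / 583000 m = 1.37×10⁻³ Pa/m
Geostrophic balance (pressure-gradient force = Coriolis force):
V_g = (1/(fρ)) |∂P/∂n| = 1.37×10⁻³ / (6.16×10⁻⁵ × 1.10) = 20.3 m/s
Converting: 20.3 m/s × 1.944 = 39.4 knots

39.4 knots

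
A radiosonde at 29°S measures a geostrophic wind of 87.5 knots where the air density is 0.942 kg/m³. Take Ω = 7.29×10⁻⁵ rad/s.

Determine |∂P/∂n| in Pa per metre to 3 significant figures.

3.00×10⁻³ Pa/m

Coriolis parameter at 29°S:
f = 2Ω sin φ = 2 × 7.29×10⁻⁵ × sin 29° = 7.07×10⁻⁵ s⁻¹
Wind speed in SI: 87.5 knots = 45.0 m/s
Geostrophic balance rearranged: |∂P/∂n| = f ρ V_g
|∂P/∂n| = 7.07×10⁻⁵ × 0.942 × 45.0 = 3.00×10⁻³ Pa/m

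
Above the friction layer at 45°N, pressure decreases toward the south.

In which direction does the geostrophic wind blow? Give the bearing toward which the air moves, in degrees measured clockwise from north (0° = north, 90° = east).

270°

The pressure-gradient force points toward the south (bearing 180°).
Geostrophic balance: in the Northern Hemisphere the Coriolis force deflects motion to the right, so the geostrophic wind blows 90° to the right of the pressure-gradient force (low pressure on the left).
Rotating 180° by 90° clockwise gives 270° — the wind blows toward the west.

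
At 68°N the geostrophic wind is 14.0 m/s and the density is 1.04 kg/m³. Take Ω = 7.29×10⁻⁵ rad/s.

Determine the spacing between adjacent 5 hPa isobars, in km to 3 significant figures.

254 km

Coriolis parameter at 68°N:
f = 2Ω sin φ = 2 × 7.29×10⁻⁵ × sin 68° = 1.35×10⁻⁴ s⁻¹
Geostrophic balance rearranged: |∂P/∂n| = f ρ V_g
|∂P/∂n| = 1.35×10⁻⁴ × 1.04 × 14.0 = 1.97×10⁻³ Pa/m
Isobar spacing: Δn = ΔP/|∂P/∂n| = 500 Pa / 1.97×10⁻³ Pa/m = 254030 m ≈ 254 km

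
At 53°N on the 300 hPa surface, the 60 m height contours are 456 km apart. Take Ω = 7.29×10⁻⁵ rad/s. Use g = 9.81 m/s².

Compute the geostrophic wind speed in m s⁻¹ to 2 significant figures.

Coriolis parameter at 53°N:
f = 2Ω sin φ = 2 × 7.29×10⁻⁵ × sin 53° = 1.16×10⁻⁴ s⁻¹
Height gradient: |∂Z/∂n| = 60 m / 456000 m = 1.32×10⁻⁴
On a pressure surface, geostrophic balance gives V_g = (g/f)|∂Z/∂n|:
V_g = 9.81 × 1.32×10⁻⁴ / 1.16×10⁻⁴ = 11.1 m/s

11 m s⁻¹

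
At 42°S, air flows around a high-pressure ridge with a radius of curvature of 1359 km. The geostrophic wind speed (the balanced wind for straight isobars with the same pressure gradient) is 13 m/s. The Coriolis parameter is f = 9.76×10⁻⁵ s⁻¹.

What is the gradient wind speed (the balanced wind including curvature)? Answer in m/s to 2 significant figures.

15 m/s

Around a high, pressure-gradient force acts outward with centrifugal, so Coriolis balances both:
fV = (1/ρ)|∂P/∂n| + V²/R  →  V² − fR·V + fR·V_g = 0
With fR = 9.76×10⁻⁵ × 1359×10³ m = 133 m/s:
V = [fR − √((fR)² − 4 fR V_g)]/2 = [133 − √(133² − 4×133×13)]/2 = 14.6 m/s
Supergeostrophic (V > V_g = 13 m/s), as expected around a high.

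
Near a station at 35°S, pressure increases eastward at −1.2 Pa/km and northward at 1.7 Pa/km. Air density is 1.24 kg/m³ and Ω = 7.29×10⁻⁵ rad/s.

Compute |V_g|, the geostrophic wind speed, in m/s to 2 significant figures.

20 m/s

Coriolis parameter at 35°S:
f = 2Ω sin φ = 2 × 7.29×10⁻⁵ × sin 35° = 8.36×10⁻⁵ s⁻¹
In the Southern Hemisphere f is negative: f = −8.36×10⁻⁵ s⁻¹.
Component geostrophic relations (x east, y north):
u_g = −(1/(fρ)) ∂P/∂y,  v_g = (1/(fρ)) ∂P/∂x
u_g = −(1.7×10⁻³)/(−8.36×10⁻⁵ × 1.24) = 16.4 m/s;  v_g = (−1.2×10⁻³)/(−8.36×10⁻⁵ × 1.24) = 11.6 m/s
|V_g| = √(u_g² + v_g²) = 20.1 m/s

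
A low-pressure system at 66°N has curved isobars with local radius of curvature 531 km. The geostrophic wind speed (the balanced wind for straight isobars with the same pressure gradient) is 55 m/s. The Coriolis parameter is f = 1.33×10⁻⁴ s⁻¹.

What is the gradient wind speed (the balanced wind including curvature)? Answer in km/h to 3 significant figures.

Around a low, centrifugal force acts outward with Coriolis, so pressure-gradient force balances both:
(1/ρ)|∂P/∂n| = fV + V²/R  →  V² + fR·V − fR·V_g = 0
With fR = 1.33×10⁻⁴ × 531×10³ m = 70.6 m/s:
V = [−fR + √((fR)² + 4 fR V_g)]/2 = [−70.6 + √(70.6² + 4×70.6×55)]/2 = 36.3 m/s
Subgeostrophic (V < V_g = 55 m/s), as expected around a low.
Converting: 36.3 m/s × 3.6 = 131 km/h

131 km/h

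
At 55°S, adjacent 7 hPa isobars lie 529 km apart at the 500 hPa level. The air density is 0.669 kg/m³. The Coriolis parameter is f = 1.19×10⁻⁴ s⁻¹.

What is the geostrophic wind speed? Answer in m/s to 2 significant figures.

17 m/s

Pressure gradient: |∂P/∂n| = 700 Pa / 529000 m = 1.32×10⁻³ Pa/m
Geostrophic balance (pressure-gradient force = Coriolis force):
V_g = (1/(fρ)) |∂P/∂n| = 1.32×10⁻³ / (1.19×10⁻⁴ × 0.669) = 16.6 m/s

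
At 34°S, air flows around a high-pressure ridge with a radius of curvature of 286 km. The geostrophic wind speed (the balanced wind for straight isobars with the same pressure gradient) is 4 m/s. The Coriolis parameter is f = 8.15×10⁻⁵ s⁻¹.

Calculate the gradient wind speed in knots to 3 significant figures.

9.97 knots

Around a high, pressure-gradient force acts outward with centrifugal, so Coriolis balances both:
fV = (1/ρ)|∂P/∂n| + V²/R  →  V² − fR·V + fR·V_g = 0
With fR = 8.15×10⁻⁵ × 286×10³ m = 23.3 m/s:
V = [fR − √((fR)² − 4 fR V_g)]/2 = [23.3 − √(23.3² − 4×23.3×4)]/2 = 5.13 m/s
Supergeostrophic (V > V_g = 4 m/s), as expected around a high.
Converting: 5.13 m/s × 1.944 = 9.97 knots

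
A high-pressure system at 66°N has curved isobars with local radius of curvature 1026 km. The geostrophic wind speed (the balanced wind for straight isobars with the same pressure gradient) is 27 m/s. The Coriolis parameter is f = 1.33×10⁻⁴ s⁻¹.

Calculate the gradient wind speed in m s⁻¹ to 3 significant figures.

37.1 m s⁻¹

Around a high, pressure-gradient force acts outward with centrifugal, so Coriolis balances both:
fV = (1/ρ)|∂P/∂n| + V²/R  →  V² − fR·V + fR·V_g = 0
With fR = 1.33×10⁻⁴ × 1026×10³ m = 136 m/s:
V = [fR − √((fR)² − 4 fR V_g)]/2 = [136 − √(136² − 4×136×27)]/2 = 37.1 m/s
Supergeostrophic (V > V_g = 27 m/s), as expected around a high.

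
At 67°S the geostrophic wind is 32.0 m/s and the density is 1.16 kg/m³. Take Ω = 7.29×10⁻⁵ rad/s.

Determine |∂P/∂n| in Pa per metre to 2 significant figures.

Coriolis parameter at 67°S:
f = 2Ω sin φ = 2 × 7.29×10⁻⁵ × sin 67° = 1.34×10⁻⁴ s⁻¹
Geostrophic balance rearranged: |∂P/∂n| = f ρ V_g
|∂P/∂n| = 1.34×10⁻⁴ × 1.16 × 32.0 = 4.98×10⁻³ Pa/m

5.0×10⁻³ Pa/m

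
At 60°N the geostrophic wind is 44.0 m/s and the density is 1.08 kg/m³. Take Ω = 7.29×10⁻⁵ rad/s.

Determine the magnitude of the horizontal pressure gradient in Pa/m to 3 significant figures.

Coriolis parameter at 60°N:
f = 2Ω sin φ = 2 × 7.29×10⁻⁵ × sin 60° = 1.26×10⁻⁴ s⁻¹
Geostrophic balance rearranged: |∂P/∂n| = f ρ V_g
|∂P/∂n| = 1.26×10⁻⁴ × 1.08 × 44.0 = 6.00×10⁻³ Pa/m

6.00×10⁻³ Pa/m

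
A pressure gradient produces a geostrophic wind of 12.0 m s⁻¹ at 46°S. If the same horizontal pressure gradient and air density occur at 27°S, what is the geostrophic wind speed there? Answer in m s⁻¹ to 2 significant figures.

19 m s⁻¹

With the same pressure gradient and density, V_g ∝ 1/f ∝ 1/sin φ.
V₂ = V₁ · sin φ₁ / sin φ₂ = 12.0 × sin 46° / sin 27°
V₂ = 12.0 × 0.7193/0.4540 = 19 m s⁻¹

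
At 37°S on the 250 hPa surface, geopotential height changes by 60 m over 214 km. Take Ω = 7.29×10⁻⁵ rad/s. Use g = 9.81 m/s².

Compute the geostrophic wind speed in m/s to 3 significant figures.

Coriolis parameter at 37°S:
f = 2Ω sin φ = 2 × 7.29×10⁻⁵ × sin 37° = 8.77×10⁻⁵ s⁻¹
Height gradient: |∂Z/∂n| = 60 m / 214000 m = 2.80×10⁻⁴
On a pressure surface, geostrophic balance gives V_g = (g/f)|∂Z/∂n|:
V_g = 9.81 × 2.80×10⁻⁴ / 8.77×10⁻⁵ = 31.3 m/s

31.3 m/s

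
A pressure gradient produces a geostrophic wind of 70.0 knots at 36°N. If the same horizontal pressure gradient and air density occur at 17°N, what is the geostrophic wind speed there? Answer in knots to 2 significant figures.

With the same pressure gradient and density, V_g ∝ 1/f ∝ 1/sin φ.
V₂ = V₁ · sin φ₁ / sin φ₂ = 70.0 × sin 36° / sin 17°
V₂ = 70.0 × 0.5878/0.2924 = 140 knots

140 knots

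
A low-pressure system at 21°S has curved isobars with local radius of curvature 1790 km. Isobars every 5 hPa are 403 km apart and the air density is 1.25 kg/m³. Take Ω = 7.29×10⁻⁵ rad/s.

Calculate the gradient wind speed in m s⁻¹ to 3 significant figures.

16.2 m s⁻¹

Coriolis parameter at 21°S:
f = 2Ω sin φ = 2 × 7.29×10⁻⁵ × sin 21° = 5.23×10⁻⁵ s⁻¹
Pressure gradient: |∂P/∂n| = 500 Pa / 403000 m = 1.24×10⁻³ Pa/m
Geostrophic speed: V_g = |∂P/∂n|/(fρ) = 1.24×10⁻³/(5.23×10⁻⁵ × 1.25) = 19.0 m/s
Around a low, centrifugal force acts outward with Coriolis, so pressure-gradient force balances both:
(1/ρ)|∂P/∂n| = fV + V²/R  →  V² + fR·V − fR·V_g = 0
With fR = 5.23×10⁻⁵ × 1790×10³ m = 93.5 m/s:
V = [−fR + √((fR)² + 4 fR V_g)]/2 = [−93.5 + √(93.5² + 4×93.5×19)]/2 = 16.2 m/s
Subgeostrophic (V < V_g = 19 m/s), as expected around a low.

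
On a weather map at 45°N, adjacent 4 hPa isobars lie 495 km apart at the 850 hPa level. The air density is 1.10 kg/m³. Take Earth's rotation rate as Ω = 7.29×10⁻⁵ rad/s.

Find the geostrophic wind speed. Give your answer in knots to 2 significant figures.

14 knots

Coriolis parameter at 45°N:
f = 2Ω sin φ = 2 × 7.29×10⁻⁵ × sin 45° = 1.03×10⁻⁴ s⁻¹
Pressure gradient: |∂P/∂n| = 400 Pa / 495000 m = 8.08×10⁻⁴ Pa/m
Geostrophic balance (pressure-gradient force = Coriolis force):
V_g = (1/(fρ)) |∂P/∂n| = 8.08×10⁻⁴ / (1.03×10⁻⁴ × 1.10) = 7.13 m/s
Converting: 7.13 m/s × 1.944 = 14 knots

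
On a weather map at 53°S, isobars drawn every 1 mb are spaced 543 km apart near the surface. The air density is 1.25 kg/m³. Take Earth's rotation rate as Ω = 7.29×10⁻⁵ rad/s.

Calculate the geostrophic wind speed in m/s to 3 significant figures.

Coriolis parameter at 53°S:
f = 2Ω sin φ = 2 × 7.29×10⁻⁵ × sin 53° = 1.16×10⁻⁴ s⁻¹
Pressure gradient: |∂P/∂n| = 100 Pa / 543000 m = 1.84×10⁻⁴ Pa/m
Geostrophic balance (pressure-gradient force = Coriolis force):
V_g = (1/(fρ)) |∂P/∂n| = 1.84×10⁻⁴ / (1.16×10⁻⁴ × 1.25) = 1.27 m/s

1.27 m/s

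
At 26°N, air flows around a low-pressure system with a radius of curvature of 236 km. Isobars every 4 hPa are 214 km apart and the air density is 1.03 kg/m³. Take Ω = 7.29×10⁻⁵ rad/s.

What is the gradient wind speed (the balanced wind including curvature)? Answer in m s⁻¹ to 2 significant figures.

14 m s⁻¹

Coriolis parameter at 26°N:
f = 2Ω sin φ = 2 × 7.29×10⁻⁵ × sin 26° = 6.39×10⁻⁵ s⁻¹
Pressure gradient: |∂P/∂n| = 400 Pa / 214000 m = 1.87×10⁻³ Pa/m
Geostrophic speed: V_g = |∂P/∂n|/(fρ) = 1.87×10⁻³/(6.39×10⁻⁵ × 1.03) = 28.4 m/s
Around a low, centrifugal force acts outward with Coriolis, so pressure-gradient force balances both:
(1/ρ)|∂P/∂n| = fV + V²/R  →  V² + fR·V − fR·V_g = 0
With fR = 6.39×10⁻⁵ × 236×10³ m = 15.1 m/s:
V = [−fR + √((fR)² + 4 fR V_g)]/2 = [−15.1 + √(15.1² + 4×15.1×28.4)]/2 = 14.5 m/s
Subgeostrophic (V < V_g = 28.4 m/s), as expected around a low.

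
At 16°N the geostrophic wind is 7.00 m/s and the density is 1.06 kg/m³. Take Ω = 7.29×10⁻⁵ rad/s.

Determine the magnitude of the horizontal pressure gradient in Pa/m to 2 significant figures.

3.0×10⁻⁴ Pa/m

Coriolis parameter at 16°N:
f = 2Ω sin φ = 2 × 7.29×10⁻⁵ × sin 16° = 4.02×10⁻⁵ s⁻¹
Geostrophic balance rearranged: |∂P/∂n| = f ρ V_g
|∂P/∂n| = 4.02×10⁻⁵ × 1.06 × 7.00 = 2.98×10⁻⁴ Pa/m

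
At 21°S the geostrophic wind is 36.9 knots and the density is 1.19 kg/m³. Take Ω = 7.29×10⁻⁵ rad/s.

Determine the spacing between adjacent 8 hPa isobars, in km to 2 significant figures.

680 km

Coriolis parameter at 21°S:
f = 2Ω sin φ = 2 × 7.29×10⁻⁵ × sin 21° = 5.23×10⁻⁵ s⁻¹
Wind speed in SI: 36.9 knots = 19.0 m/s
Geostrophic balance rearranged: |∂P/∂n| = f ρ V_g
|∂P/∂n| = 5.23×10⁻⁵ × 1.19 × 19.0 = 1.18×10⁻³ Pa/m
Isobar spacing: Δn = ΔP/|∂P/∂n| = 800 Pa / 1.18×10⁻³ Pa/m = 677785 m ≈ 680 km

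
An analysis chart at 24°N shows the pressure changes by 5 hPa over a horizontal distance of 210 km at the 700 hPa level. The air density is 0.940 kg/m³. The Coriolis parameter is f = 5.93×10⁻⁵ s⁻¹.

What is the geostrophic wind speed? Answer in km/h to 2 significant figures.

150 km/h

Pressure gradient: |∂P/∂n| = 500 Pa / 210000 m = 2.38×10⁻³ Pa/m
Geostrophic balance (pressure-gradient force = Coriolis force):
V_g = (1/(fρ)) |∂P/∂n| = 2.38×10⁻³ / (5.93×10⁻⁵ × 0.940) = 42.7 m/s
Converting: 42.7 m/s × 3.6 = 150 km/h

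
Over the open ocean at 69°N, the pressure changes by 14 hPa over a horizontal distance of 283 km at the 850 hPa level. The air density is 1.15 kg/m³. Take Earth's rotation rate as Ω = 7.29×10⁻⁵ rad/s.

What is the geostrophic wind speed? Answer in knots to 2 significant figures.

Coriolis parameter at 69°N:
f = 2Ω sin φ = 2 × 7.29×10⁻⁵ × sin 69° = 1.36×10⁻⁴ s⁻¹
Pressure gradient: |∂P/∂n| = 1400 Pa / 283000 m = 4.95×10⁻³ Pa/m
Geostrophic balance (pressure-gradient force = Coriolis force):
V_g = (1/(fρ)) |∂P/∂n| = 4.95×10⁻³ / (1.36×10⁻⁴ × 1.15) = 31.6 m/s
Converting: 31.6 m/s × 1.944 = 61 knots

61 knots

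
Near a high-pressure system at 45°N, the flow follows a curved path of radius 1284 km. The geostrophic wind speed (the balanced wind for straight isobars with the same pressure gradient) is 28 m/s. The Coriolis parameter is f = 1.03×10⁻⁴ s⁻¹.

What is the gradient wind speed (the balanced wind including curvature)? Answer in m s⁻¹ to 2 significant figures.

40 m s⁻¹

Around a high, pressure-gradient force acts outward with centrifugal, so Coriolis balances both:
fV = (1/ρ)|∂P/∂n| + V²/R  →  V² − fR·V + fR·V_g = 0
With fR = 1.03×10⁻⁴ × 1284×10³ m = 132 m/s:
V = [fR − √((fR)² − 4 fR V_g)]/2 = [132 − √(132² − 4×132×28)]/2 = 40.2 m/s
Supergeostrophic (V > V_g = 28 m/s), as expected around a high.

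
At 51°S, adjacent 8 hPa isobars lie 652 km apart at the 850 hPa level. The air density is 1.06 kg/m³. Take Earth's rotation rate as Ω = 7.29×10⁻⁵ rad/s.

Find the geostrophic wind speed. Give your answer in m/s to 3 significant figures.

10.2 m/s

Coriolis parameter at 51°S:
f = 2Ω sin φ = 2 × 7.29×10⁻⁵ × sin 51° = 1.13×10⁻⁴ s⁻¹
Pressure gradient: |∂P/∂n| = 800 Pa / 652000 m = 1.23×10⁻³ Pa/m
Geostrophic balance (pressure-gradient force = Coriolis force):
V_g = (1/(fρ)) |∂P/∂n| = 1.23×10⁻³ / (1.13×10⁻⁴ × 1.06) = 10.2 m/s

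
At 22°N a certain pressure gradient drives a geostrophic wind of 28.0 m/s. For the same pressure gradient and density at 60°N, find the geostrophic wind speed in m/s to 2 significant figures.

12 m/s

With the same pressure gradient and density, V_g ∝ 1/f ∝ 1/sin φ.
V₂ = V₁ · sin φ₁ / sin φ₂ = 28.0 × sin 22° / sin 60°
V₂ = 28.0 × 0.3746/0.8660 = 12 m/s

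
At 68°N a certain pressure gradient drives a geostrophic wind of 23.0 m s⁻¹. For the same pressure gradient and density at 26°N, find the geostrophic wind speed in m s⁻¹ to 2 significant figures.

49 m s⁻¹

With the same pressure gradient and density, V_g ∝ 1/f ∝ 1/sin φ.
V₂ = V₁ · sin φ₁ / sin φ₂ = 23.0 × sin 68° / sin 26°
V₂ = 23.0 × 0.9272/0.4384 = 49 m s⁻¹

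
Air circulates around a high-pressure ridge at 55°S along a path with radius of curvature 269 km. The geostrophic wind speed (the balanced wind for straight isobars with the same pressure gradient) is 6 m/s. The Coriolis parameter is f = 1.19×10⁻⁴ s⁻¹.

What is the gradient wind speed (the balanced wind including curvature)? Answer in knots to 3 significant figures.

Around a high, pressure-gradient force acts outward with centrifugal, so Coriolis balances both:
fV = (1/ρ)|∂P/∂n| + V²/R  →  V² − fR·V + fR·V_g = 0
With fR = 1.19×10⁻⁴ × 269×10³ m = 32.0 m/s:
V = [fR − √((fR)² − 4 fR V_g)]/2 = [32.0 − √(32.0² − 4×32.0×6)]/2 = 8 m/s
Supergeostrophic (V > V_g = 6 m/s), as expected around a high.
Converting: 8 m/s × 1.944 = 15.5 knots

15.5 knots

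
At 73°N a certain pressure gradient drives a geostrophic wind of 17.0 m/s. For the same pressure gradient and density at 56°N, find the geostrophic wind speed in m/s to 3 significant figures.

With the same pressure gradient and density, V_g ∝ 1/f ∝ 1/sin φ.
V₂ = V₁ · sin φ₁ / sin φ₂ = 17.0 × sin 73° / sin 56°
V₂ = 17.0 × 0.9563/0.8290 = 19.6 m/s

19.6 m/s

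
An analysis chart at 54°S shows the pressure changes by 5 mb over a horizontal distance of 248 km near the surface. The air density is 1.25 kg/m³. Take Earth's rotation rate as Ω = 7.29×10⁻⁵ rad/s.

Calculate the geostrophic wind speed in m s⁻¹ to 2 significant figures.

14 m s⁻¹

Coriolis parameter at 54°S:
f = 2Ω sin φ = 2 × 7.29×10⁻⁵ × sin 54° = 1.18×10⁻⁴ s⁻¹
Pressure gradient: |∂P/∂n| = 500 Pa / 248000 m = 2.02×10⁻³ Pa/m
Geostrophic balance (pressure-gradient force = Coriolis force):
V_g = (1/(fρ)) |∂P/∂n| = 2.02×10⁻³ / (1.18×10⁻⁴ × 1.25) = 13.7 m/s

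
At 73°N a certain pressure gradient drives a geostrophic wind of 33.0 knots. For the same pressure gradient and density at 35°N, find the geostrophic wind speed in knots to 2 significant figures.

55 knots

With the same pressure gradient and density, V_g ∝ 1/f ∝ 1/sin φ.
V₂ = V₁ · sin φ₁ / sin φ₂ = 33.0 × sin 73° / sin 35°
V₂ = 33.0 × 0.9563/0.5736 = 55 knots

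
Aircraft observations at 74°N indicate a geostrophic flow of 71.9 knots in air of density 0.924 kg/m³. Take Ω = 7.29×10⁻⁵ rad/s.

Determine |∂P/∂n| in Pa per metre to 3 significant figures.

4.79×10⁻³ Pa/m

Coriolis parameter at 74°N:
f = 2Ω sin φ = 2 × 7.29×10⁻⁵ × sin 74° = 1.40×10⁻⁴ s⁻¹
Wind speed in SI: 71.9 knots = 37.0 m/s
Geostrophic balance rearranged: |∂P/∂n| = f ρ V_g
|∂P/∂n| = 1.40×10⁻⁴ × 0.924 × 37.0 = 4.79×10⁻³ Pa/m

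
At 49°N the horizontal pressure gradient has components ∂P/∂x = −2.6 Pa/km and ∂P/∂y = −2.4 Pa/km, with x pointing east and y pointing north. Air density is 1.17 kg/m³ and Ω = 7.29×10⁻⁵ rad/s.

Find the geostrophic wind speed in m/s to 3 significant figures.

Coriolis parameter at 49°N:
f = 2Ω sin φ = 2 × 7.29×10⁻⁵ × sin 49° = 1.10×10⁻⁴ s⁻¹
Component geostrophic relations (x east, y north):
u_g = −(1/(fρ)) ∂P/∂y,  v_g = (1/(fρ)) ∂P/∂x
u_g = −(−2.4×10⁻³)/(1.10×10⁻⁴ × 1.17) = 18.6 m/s;  v_g = (−2.6×10⁻³)/(1.10×10⁻⁴ × 1.17) = −20.2 m/s
|V_g| = √(u_g² + v_g²) = 27.5 m/s

27.5 m/s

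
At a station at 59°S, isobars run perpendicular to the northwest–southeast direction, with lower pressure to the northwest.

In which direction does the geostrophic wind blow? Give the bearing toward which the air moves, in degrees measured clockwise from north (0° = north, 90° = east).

225°

The pressure-gradient force points toward the northwest (bearing 315°).
Geostrophic balance: in the Southern Hemisphere the Coriolis force deflects motion to the left, so the geostrophic wind blows 90° to the left of the pressure-gradient force (low pressure on the right).
Rotating 315° by 90° counterclockwise gives 225° — the wind blows toward the southwest.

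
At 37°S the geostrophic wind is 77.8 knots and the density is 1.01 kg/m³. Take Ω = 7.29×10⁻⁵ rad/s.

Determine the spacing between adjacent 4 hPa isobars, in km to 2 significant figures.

110 km

Coriolis parameter at 37°S:
f = 2Ω sin φ = 2 × 7.29×10⁻⁵ × sin 37° = 8.77×10⁻⁵ s⁻¹
Wind speed in SI: 77.8 knots = 40.0 m/s
Geostrophic balance rearranged: |∂P/∂n| = f ρ V_g
|∂P/∂n| = 8.77×10⁻⁵ × 1.01 × 40.0 = 3.55×10⁻³ Pa/m
Isobar spacing: Δn = ΔP/|∂P/∂n| = 400 Pa / 3.55×10⁻³ Pa/m = 112772 m ≈ 110 km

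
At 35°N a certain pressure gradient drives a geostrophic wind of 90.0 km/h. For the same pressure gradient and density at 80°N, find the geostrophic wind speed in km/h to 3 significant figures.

52.4 km/h

With the same pressure gradient and density, V_g ∝ 1/f ∝ 1/sin φ.
V₂ = V₁ · sin φ₁ / sin φ₂ = 90.0 × sin 35° / sin 80°
V₂ = 90.0 × 0.5736/0.9848 = 52.4 km/h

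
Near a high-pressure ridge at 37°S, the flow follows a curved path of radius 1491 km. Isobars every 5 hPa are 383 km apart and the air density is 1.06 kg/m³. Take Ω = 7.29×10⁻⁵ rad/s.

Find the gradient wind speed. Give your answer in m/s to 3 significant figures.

16.0 m/s

Coriolis parameter at 37°S:
f = 2Ω sin φ = 2 × 7.29×10⁻⁵ × sin 37° = 8.77×10⁻⁵ s⁻¹
Pressure gradient: |∂P/∂n| = 500 Pa / 383000 m = 1.31×10⁻³ Pa/m
Geostrophic speed: V_g = |∂P/∂n|/(fρ) = 1.31×10⁻³/(8.77×10⁻⁵ × 1.06) = 14.0 m/s
Around a high, pressure-gradient force acts outward with centrifugal, so Coriolis balances both:
fV = (1/ρ)|∂P/∂n| + V²/R  →  V² − fR·V + fR·V_g = 0
With fR = 8.77×10⁻⁵ × 1491×10³ m = 131 m/s:
V = [fR − √((fR)² − 4 fR V_g)]/2 = [131 − √(131² − 4×131×14)]/2 = 16 m/s
Supergeostrophic (V > V_g = 14 m/s), as expected around a high.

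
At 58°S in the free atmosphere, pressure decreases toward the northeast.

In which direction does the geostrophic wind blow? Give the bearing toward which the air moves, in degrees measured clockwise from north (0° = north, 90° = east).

315°

The pressure-gradient force points toward the northeast (bearing 045°).
Geostrophic balance: in the Southern Hemisphere the Coriolis force deflects motion to the left, so the geostrophic wind blows 90° to the left of the pressure-gradient force (low pressure on the right).
Rotating 045° by 90° counterclockwise gives 315° — the wind blows toward the northwest.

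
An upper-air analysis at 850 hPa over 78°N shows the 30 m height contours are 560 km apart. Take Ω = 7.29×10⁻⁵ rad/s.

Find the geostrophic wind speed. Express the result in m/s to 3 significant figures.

Coriolis parameter at 78°N:
f = 2Ω sin φ = 2 × 7.29×10⁻⁵ × sin 78° = 1.43×10⁻⁴ s⁻¹
Height gradient: |∂Z/∂n| = 30 m / 560000 m = 5.36×10⁻⁵
On a pressure surface, geostrophic balance gives V_g = (g/f)|∂Z/∂n|:
V_g = 9.81 × 5.36×10⁻⁵ / 1.43×10⁻⁴ = 3.69 m/s

3.69 m/s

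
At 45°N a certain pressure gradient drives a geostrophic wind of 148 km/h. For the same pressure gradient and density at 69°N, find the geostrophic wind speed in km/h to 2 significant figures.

110 km/h

With the same pressure gradient and density, V_g ∝ 1/f ∝ 1/sin φ.
V₂ = V₁ · sin φ₁ / sin φ₂ = 148 × sin 45° / sin 69°
V₂ = 148 × 0.7071/0.9336 = 110 km/h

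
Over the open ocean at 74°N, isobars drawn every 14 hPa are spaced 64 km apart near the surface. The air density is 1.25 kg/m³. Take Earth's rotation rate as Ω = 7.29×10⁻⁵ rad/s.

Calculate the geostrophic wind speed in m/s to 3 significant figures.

125 m/s

Coriolis parameter at 74°N:
f = 2Ω sin φ = 2 × 7.29×10⁻⁵ × sin 74° = 1.40×10⁻⁴ s⁻¹
Pressure gradient: |∂P/∂n| = 1400 Pa / 64000 m = 2.19×10⁻² Pa/m
Geostrophic balance (pressure-gradient force = Coriolis force):
V_g = (1/(fρ)) |∂P/∂n| = 2.19×10⁻² / (1.40×10⁻⁴ × 1.25) = 125 m/s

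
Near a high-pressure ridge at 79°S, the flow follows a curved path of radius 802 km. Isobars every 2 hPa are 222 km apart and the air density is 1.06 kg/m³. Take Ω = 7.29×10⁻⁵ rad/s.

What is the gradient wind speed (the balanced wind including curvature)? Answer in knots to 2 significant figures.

Coriolis parameter at 79°S:
f = 2Ω sin φ = 2 × 7.29×10⁻⁵ × sin 79° = 1.43×10⁻⁴ s⁻¹
Pressure gradient: |∂P/∂n| = 200 Pa / 222000 m = 9.01×10⁻⁴ Pa/m
Geostrophic speed: V_g = |∂P/∂n|/(fρ) = 9.01×10⁻⁴/(1.43×10⁻⁴ × 1.06) = 5.94 m/s
Around a high, pressure-gradient force acts outward with centrifugal, so Coriolis balances both:
fV = (1/ρ)|∂P/∂n| + V²/R  →  V² − fR·V + fR·V_g = 0
With fR = 1.43×10⁻⁴ × 802×10³ m = 115 m/s:
V = [fR − √((fR)² − 4 fR V_g)]/2 = [115 − √(115² − 4×115×5.94)]/2 = 6.28 m/s
Supergeostrophic (V > V_g = 5.94 m/s), as expected around a high.
Converting: 6.28 m/s × 1.944 = 12 knots

12 knots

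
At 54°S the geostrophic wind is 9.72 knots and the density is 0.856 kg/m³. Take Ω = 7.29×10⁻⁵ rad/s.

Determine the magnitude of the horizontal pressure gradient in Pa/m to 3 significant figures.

Coriolis parameter at 54°S:
f = 2Ω sin φ = 2 × 7.29×10⁻⁵ × sin 54° = 1.18×10⁻⁴ s⁻¹
Wind speed in SI: 9.72 knots = 5.00 m/s
Geostrophic balance rearranged: |∂P/∂n| = f ρ V_g
|∂P/∂n| = 1.18×10⁻⁴ × 0.856 × 5.00 = 5.05×10⁻⁴ Pa/m

5.05×10⁻⁴ Pa/m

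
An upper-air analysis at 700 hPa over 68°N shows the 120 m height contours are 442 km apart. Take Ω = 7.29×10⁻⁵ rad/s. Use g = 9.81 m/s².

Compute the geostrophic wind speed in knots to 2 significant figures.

38 knots

Coriolis parameter at 68°N:
f = 2Ω sin φ = 2 × 7.29×10⁻⁵ × sin 68° = 1.35×10⁻⁴ s⁻¹
Height gradient: |∂Z/∂n| = 120 m / 442000 m = 2.71×10⁻⁴
On a pressure surface, geostrophic balance gives V_g = (g/f)|∂Z/∂n|:
V_g = 9.81 × 2.71×10⁻⁴ / 1.35×10⁻⁴ = 19.7 m/s
Converting: 19.7 m/s × 1.944 = 38 knots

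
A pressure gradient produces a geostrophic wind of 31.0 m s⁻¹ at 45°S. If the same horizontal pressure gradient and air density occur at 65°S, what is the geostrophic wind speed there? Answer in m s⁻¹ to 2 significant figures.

24 m s⁻¹

With the same pressure gradient and density, V_g ∝ 1/f ∝ 1/sin φ.
V₂ = V₁ · sin φ₁ / sin φ₂ = 31.0 × sin 45° / sin 65°
V₂ = 31.0 × 0.7071/0.9063 = 24 m s⁻¹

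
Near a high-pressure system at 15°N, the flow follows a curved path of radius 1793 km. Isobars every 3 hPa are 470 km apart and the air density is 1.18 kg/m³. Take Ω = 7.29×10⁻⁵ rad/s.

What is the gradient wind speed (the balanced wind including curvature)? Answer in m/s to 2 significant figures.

Coriolis parameter at 15°N:
f = 2Ω sin φ = 2 × 7.29×10⁻⁵ × sin 15° = 3.77×10⁻⁵ s⁻¹
Pressure gradient: |∂P/∂n| = 300 Pa / 470000 m = 6.38×10⁻⁴ Pa/m
Geostrophic speed: V_g = |∂P/∂n|/(fρ) = 6.38×10⁻⁴/(3.77×10⁻⁵ × 1.18) = 14.3 m/s
Around a high, pressure-gradient force acts outward with centrifugal, so Coriolis balances both:
fV = (1/ρ)|∂P/∂n| + V²/R  →  V² − fR·V + fR·V_g = 0
With fR = 3.77×10⁻⁵ × 1793×10³ m = 67.7 m/s:
V = [fR − √((fR)² − 4 fR V_g)]/2 = [67.7 − √(67.7² − 4×67.7×14.3)]/2 = 20.6 m/s
Supergeostrophic (V > V_g = 14.3 m/s), as expected around a high.

21 m/s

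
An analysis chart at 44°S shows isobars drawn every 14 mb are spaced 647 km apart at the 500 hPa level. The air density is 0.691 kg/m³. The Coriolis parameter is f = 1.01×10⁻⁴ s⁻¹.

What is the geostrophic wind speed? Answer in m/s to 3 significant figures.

Pressure gradient: |∂P/∂n| = 1400 Pa / 647000 m = 2.16×10⁻³ Pa/m
Geostrophic balance (pressure-gradient force = Coriolis force):
V_g = (1/(fρ)) |∂P/∂n| = 2.16×10⁻³ / (1.01×10⁻⁴ × 0.691) = 31.0 m/s

31.0 m/s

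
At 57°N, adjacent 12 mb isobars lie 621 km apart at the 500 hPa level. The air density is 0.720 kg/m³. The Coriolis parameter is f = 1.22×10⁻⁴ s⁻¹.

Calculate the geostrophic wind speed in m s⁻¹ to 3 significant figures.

Pressure gradient: |∂P/∂n| = 1200 Pa / 621000 m = 1.93×10⁻³ Pa/m
Geostrophic balance (pressure-gradient force = Coriolis force):
V_g = (1/(fρ)) |∂P/∂n| = 1.93×10⁻³ / (1.22×10⁻⁴ × 0.720) = 22.0 m/s

22.0 m s⁻¹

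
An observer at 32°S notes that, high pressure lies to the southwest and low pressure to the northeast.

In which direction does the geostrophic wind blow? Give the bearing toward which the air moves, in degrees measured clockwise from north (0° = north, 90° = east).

The pressure-gradient force points toward the northeast (bearing 045°).
Geostrophic balance: in the Southern Hemisphere the Coriolis force deflects motion to the left, so the geostrophic wind blows 90° to the left of the pressure-gradient force (low pressure on the right).
Rotating 045° by 90° counterclockwise gives 315° — the wind blows toward the northwest.

315°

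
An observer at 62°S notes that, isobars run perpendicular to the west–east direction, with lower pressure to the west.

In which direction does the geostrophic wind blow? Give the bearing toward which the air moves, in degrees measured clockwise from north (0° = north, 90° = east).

180°

The pressure-gradient force points toward the west (bearing 270°).
Geostrophic balance: in the Southern Hemisphere the Coriolis force deflects motion to the left, so the geostrophic wind blows 90° to the left of the pressure-gradient force (low pressure on the right).
Rotating 270° by 90° counterclockwise gives 180° — the wind blows toward the south.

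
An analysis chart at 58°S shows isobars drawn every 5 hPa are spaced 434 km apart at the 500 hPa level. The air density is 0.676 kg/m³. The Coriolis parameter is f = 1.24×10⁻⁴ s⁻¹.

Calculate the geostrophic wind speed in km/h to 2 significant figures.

Pressure gradient: |∂P/∂n| = 500 Pa / 434000 m = 1.15×10⁻³ Pa/m
Geostrophic balance (pressure-gradient force = Coriolis force):
V_g = (1/(fρ)) |∂P/∂n| = 1.15×10⁻³ / (1.24×10⁻⁴ × 0.676) = 13.7 m/s
Converting: 13.7 m/s × 3.6 = 49 km/h

49 km/h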